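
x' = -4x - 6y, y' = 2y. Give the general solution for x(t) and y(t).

Coefficient matrix A = [[-4, -6], [0, 2]].
Characteristic polynomial det(A - λI) = λ^2 + 2λ - 8 = 0.
Eigenvalues λ = -4, 2.
For λ=-4: (A-λI) row 1 is [0, -6], so an eigenvector is (1, 0).
For λ=2: (A-λI) row 1 is [-6, -6], so an eigenvector is (1, -1).
General solution: c_1e^(-4t)(1,0) + c_2e^(2t)(1,-1).

x(t) = c_1e^(-4t) + c_2e^(2t), y(t) = -c_2e^(2t)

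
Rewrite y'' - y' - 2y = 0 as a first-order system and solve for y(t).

Let x_1 = y, x_2 = y'. Then x_1' = x_2 and x_2' = 2x_1 + x_2.
A = [[0,1],[2,1]]; det(A-λI) = λ^2 - λ - 2.
Eigenvalues λ = -1, 2 with eigenvectors (1,-1), (1,2).

y(t) = C_1e^(-t) + C_2e^(2t)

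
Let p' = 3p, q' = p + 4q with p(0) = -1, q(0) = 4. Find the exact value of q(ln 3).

270

A = [[3,0],[1,4]]; eigenvalues λ = 3, 4.
Eigenvectors: (1,-1) for λ=3, (0,1) for λ=4.
From the initial condition, c_1 = -1, c_2 = 3.
q(ln 3) = (-1)(3^3)(-1) + (3)(3^4)(1) = 270.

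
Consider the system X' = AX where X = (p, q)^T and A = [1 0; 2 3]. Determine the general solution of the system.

Coefficient matrix A = [[1, 0], [2, 3]].
Characteristic polynomial det(A - λI) = λ^2 - 4λ + 3 = 0.
Eigenvalues λ = 3, 1.
For λ=3: (A-λI) row 1 is [-2, 0], so an eigenvector is (0, -1).
For λ=1: (A-λI) row 2 is [2, 2], so an eigenvector is (-1, 1).
General solution: C_1e^(3t)(0,-1) + C_2e^(t)(-1,1).

p(t) = -C_2e^(t), q(t) = -C_1e^(3t) + C_2e^(t)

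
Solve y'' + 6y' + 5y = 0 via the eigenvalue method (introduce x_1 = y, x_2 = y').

y(t) = c_1e^(-t) + c_2e^(-5t)

Let x_1 = y, x_2 = y'. Then x_1' = x_2 and x_2' = -5x_1 - 6x_2.
A = [[0,1],[-5,-6]]; det(A-λI) = λ^2 + 6λ + 5.
Eigenvalues λ = -1, -5 with eigenvectors (1,-1), (1,-5).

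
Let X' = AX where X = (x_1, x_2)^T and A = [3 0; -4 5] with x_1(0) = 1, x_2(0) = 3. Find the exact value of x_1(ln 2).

8

A = [[3,0],[-4,5]]; eigenvalues λ = 5, 3.
Eigenvectors: (0,1) for λ=5, (-1,-2) for λ=3.
From the initial condition, c_1 = 1, c_2 = -1.
x_1(ln 2) = (1)(2^5)(0) + (-1)(2^3)(-1) = 8.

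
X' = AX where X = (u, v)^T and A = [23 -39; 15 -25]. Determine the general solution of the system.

Coefficient matrix A = [[23, -39], [15, -25]].
Characteristic polynomial det(A - λI) = λ^2 + 2λ + 10 = 0.
Eigenvalues λ = -1 ± 3i (complex conjugate pair).
For λ=-1+3i: an eigenvector is (-3,-2) - i(2,1) = (-3 - 2i, -2 - i).
A real fundamental pair from Re and Im of e^((-1+3i)t)v: X_1 = e^(-t)(cos(3t)·(-3,-2) + sin(3t)·(2,1)), X_2 = e^(-t)(sin(3t)·(-3,-2) - cos(3t)·(2,1)).
General solution: C_1X_1 + C_2X_2.

u(t) = 2C_1e^(-t)sin(3t) - 3C_1e^(-t)cos(3t) - 3C_2e^(-t)sin(3t) - 2C_2e^(-t)cos(3t), v(t) = C_1e^(-t)sin(3t) - 2C_1e^(-t)cos(3t) - 2C_2e^(-t)sin(3t) - C_2e^(-t)cos(3t)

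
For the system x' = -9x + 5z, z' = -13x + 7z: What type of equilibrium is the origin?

stable spiral

A = [[-9,5],[-13,7]]; det(A-λI) = λ^2 + 2λ + 2.
λ = -1 ± i: negative real part.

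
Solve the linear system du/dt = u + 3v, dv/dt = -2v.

u(t) = -c_1e^(t) - c_2e^(-2t), v(t) = c_2e^(-2t)

Coefficient matrix A = [[1, 3], [0, -2]].
Characteristic polynomial det(A - λI) = λ^2 + λ - 2 = 0.
Eigenvalues λ = 1, -2.
For λ=1: (A-λI) row 1 is [0, 3], so an eigenvector is (-1, 0).
For λ=-2: (A-λI) row 1 is [3, 3], so an eigenvector is (-1, 1).
General solution: c_1e^(t)(-1,0) + c_2e^(-2t)(-1,1).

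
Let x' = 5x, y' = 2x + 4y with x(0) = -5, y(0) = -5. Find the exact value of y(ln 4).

-8960

A = [[5,0],[2,4]]; eigenvalues λ = 4, 5.
Eigenvectors: (0,1) for λ=4, (-1,-2) for λ=5.
From the initial condition, c_1 = 5, c_2 = 5.
y(ln 4) = (5)(4^4)(1) + (5)(4^5)(-2) = -8960.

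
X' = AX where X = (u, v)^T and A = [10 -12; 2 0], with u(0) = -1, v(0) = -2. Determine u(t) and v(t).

u(t) = 9e^(6t) - 10e^(4t), v(t) = 3e^(6t) - 5e^(4t)

Coefficient matrix A = [[10, -12], [2, 0]].
Characteristic polynomial det(A - λI) = λ^2 - 10λ + 24 = 0.
Eigenvalues λ = 4, 6.
For λ=4: (A-λI) row 1 is [6, -12], so an eigenvector is (2, 1).
For λ=6: (A-λI) row 1 is [4, -12], so an eigenvector is (-3, -1).
General solution: c_1e^(4t)(2,1) + c_2e^(6t)(-3,-1).
Applying u(0)=-1, v(0)=-2 gives c_1=-5, c_2=-3.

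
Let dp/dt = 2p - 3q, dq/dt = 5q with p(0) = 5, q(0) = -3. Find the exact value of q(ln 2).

A = [[2,-3],[0,5]]; eigenvalues λ = 5, 2.
Eigenvectors: (1,-1) for λ=5, (-1,0) for λ=2.
From the initial condition, c_1 = 3, c_2 = -2.
q(ln 2) = (3)(2^5)(-1) + (-2)(2^2)(0) = -96.

-96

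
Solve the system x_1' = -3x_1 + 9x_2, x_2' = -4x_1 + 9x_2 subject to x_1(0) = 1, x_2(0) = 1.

Coefficient matrix A = [[-3, 9], [-4, 9]].
Characteristic polynomial det(A - λI) = λ^2 - 6λ + 9 = 0.
Single eigenvalue λ = 3 with algebraic multiplicity 2.
Eigenvector v = (-3,-2); generalized eigenvector w with (A-λI)w=v is (-1,-1).
General solution: e^(3t)[C_1·v + C_2·(t·v + w)].
Applying x_1(0)=1, x_2(0)=1 gives C_1=0, C_2=-1.

x_1(t) = 3te^(3t) + e^(3t), x_2(t) = 2te^(3t) + e^(3t)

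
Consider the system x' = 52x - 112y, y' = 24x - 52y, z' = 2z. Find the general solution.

x(t) = 7C_1e^(4t) + 2C_2e^(-4t), y(t) = 3C_1e^(4t) + C_2e^(-4t), z(t) = C_3e^(2t)

Coefficient matrix A = [[52, -112, 0], [24, -52, 0], [0, 0, 2]].
det(A - λI) = 0 gives eigenvalues λ = 4, -4, 2.
For λ=4: eigenvector (7,3,0).
For λ=-4: eigenvector (2,1,0).
For λ=2: eigenvector (0,0,1).
General solution: C_1e^(4t)(7,3,0) + C_2e^(-4t)(2,1,0) + C_3e^(2t)(0,0,1).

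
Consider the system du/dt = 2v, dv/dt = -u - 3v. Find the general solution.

Coefficient matrix A = [[0, 2], [-1, -3]].
Characteristic polynomial det(A - λI) = λ^2 + 3λ + 2 = 0.
Eigenvalues λ = -1, -2.
For λ=-1: (A-λI) row 1 is [1, 2], so an eigenvector is (-2, 1).
For λ=-2: (A-λI) row 1 is [2, 2], so an eigenvector is (-1, 1).
General solution: K_1e^(-t)(-2,1) + K_2e^(-2t)(-1,1).

u(t) = -2K_1e^(-t) - K_2e^(-2t), v(t) = K_1e^(-t) + K_2e^(-2t)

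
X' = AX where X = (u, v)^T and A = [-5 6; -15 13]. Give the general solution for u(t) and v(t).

u(t) = -K_1e^(4t)sin(3t) - K_1e^(4t)cos(3t) - K_2e^(4t)sin(3t) + K_2e^(4t)cos(3t), v(t) = -K_1e^(4t)sin(3t) - 2K_1e^(4t)cos(3t) - 2K_2e^(4t)sin(3t) + K_2e^(4t)cos(3t)

Coefficient matrix A = [[-5, 6], [-15, 13]].
Characteristic polynomial det(A - λI) = λ^2 - 8λ + 25 = 0.
Eigenvalues λ = 4 ± 3i (complex conjugate pair).
For λ=4+3i: an eigenvector is (-1,-2) - i(-1,-1) = (-1 + i, -2 + i).
A real fundamental pair from Re and Im of e^((4+3i)t)v: X_1 = e^(4t)(cos(3t)·(-1,-2) + sin(3t)·(-1,-1)), X_2 = e^(4t)(sin(3t)·(-1,-2) - cos(3t)·(-1,-1)).
General solution: K_1X_1 + K_2X_2.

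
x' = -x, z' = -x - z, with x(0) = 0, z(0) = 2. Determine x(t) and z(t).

x(t) = 0, z(t) = 2e^(-t)

Coefficient matrix A = [[-1, 0], [-1, -1]].
Characteristic polynomial det(A - λI) = λ^2 + 2λ + 1 = 0.
Single eigenvalue λ = -1 with algebraic multiplicity 2.
Eigenvector v = (0,-1); generalized eigenvector w with (A-λI)w=v is (1,1).
General solution: e^(-t)[c_1·v + c_2·(t·v + w)].
Applying x(0)=0, z(0)=2 gives c_1=-2, c_2=0.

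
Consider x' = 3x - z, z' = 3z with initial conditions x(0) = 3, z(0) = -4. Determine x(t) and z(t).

Coefficient matrix A = [[3, -1], [0, 3]].
Characteristic polynomial det(A - λI) = λ^2 - 6λ + 9 = 0.
Single eigenvalue λ = 3 with algebraic multiplicity 2.
Eigenvector v = (1,0); generalized eigenvector w with (A-λI)w=v is (1,-1).
General solution: e^(3t)[C_1·v + C_2·(t·v + w)].
Applying x(0)=3, z(0)=-4 gives C_1=-1, C_2=4.

x(t) = 4te^(3t) + 3e^(3t), z(t) = -4e^(3t)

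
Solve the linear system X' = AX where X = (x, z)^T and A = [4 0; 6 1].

x(t) = c_2e^(4t), z(t) = c_1e^(t) + 2c_2e^(4t)

Coefficient matrix A = [[4, 0], [6, 1]].
Characteristic polynomial det(A - λI) = λ^2 - 5λ + 4 = 0.
Eigenvalues λ = 1, 4.
For λ=1: (A-λI) row 1 is [3, 0], so an eigenvector is (0, 1).
For λ=4: (A-λI) row 2 is [6, -3], so an eigenvector is (1, 2).
General solution: c_1e^(t)(0,1) + c_2e^(4t)(1,2).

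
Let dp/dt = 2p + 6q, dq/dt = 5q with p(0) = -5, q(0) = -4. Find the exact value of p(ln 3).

A = [[2,6],[0,5]]; eigenvalues λ = 2, 5.
Eigenvectors: (1,0) for λ=2, (-2,-1) for λ=5.
From the initial condition, c_1 = 3, c_2 = 4.
p(ln 3) = (3)(3^2)(1) + (4)(3^5)(-2) = -1917.

-1917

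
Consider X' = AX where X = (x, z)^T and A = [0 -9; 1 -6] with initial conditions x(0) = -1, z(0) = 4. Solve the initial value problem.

Coefficient matrix A = [[0, -9], [1, -6]].
Characteristic polynomial det(A - λI) = λ^2 + 6λ + 9 = 0.
Single eigenvalue λ = -3 with algebraic multiplicity 2.
Eigenvector v = (-3,-1); generalized eigenvector w with (A-λI)w=v is (2,1).
General solution: e^(-3t)[K_1·v + K_2·(t·v + w)].
Applying x(0)=-1, z(0)=4 gives K_1=9, K_2=13.

x(t) = -39te^(-3t) - e^(-3t), z(t) = -13te^(-3t) + 4e^(-3t)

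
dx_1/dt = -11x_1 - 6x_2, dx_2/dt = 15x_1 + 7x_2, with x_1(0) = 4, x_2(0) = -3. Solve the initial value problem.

Coefficient matrix A = [[-11, -6], [15, 7]].
Characteristic polynomial det(A - λI) = λ^2 + 4λ + 13 = 0.
Eigenvalues λ = -2 ± 3i (complex conjugate pair).
For λ=-2+3i: an eigenvector is (-1,1) - i(1,-2) = (-1 - i, 1 + 2i).
A real fundamental pair from Re and Im of e^((-2+3i)t)v: X_1 = e^(-2t)(cos(3t)·(-1,1) + sin(3t)·(1,-2)), X_2 = e^(-2t)(sin(3t)·(-1,1) - cos(3t)·(1,-2)).
General solution: c_1X_1 + c_2X_2.
Applying x_1(0)=4, x_2(0)=-3 gives c_1=-5, c_2=1.

x_1(t) = -6e^(-2t)sin(3t) + 4e^(-2t)cos(3t), x_2(t) = 11e^(-2t)sin(3t) - 3e^(-2t)cos(3t)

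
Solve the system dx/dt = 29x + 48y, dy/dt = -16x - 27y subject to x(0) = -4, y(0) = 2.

x(t) = -4e^(5t), y(t) = 2e^(5t)

Coefficient matrix A = [[29, 48], [-16, -27]].
Characteristic polynomial det(A - λI) = λ^2 - 2λ - 15 = 0.
Eigenvalues λ = -3, 5.
For λ=-3: (A-λI) row 1 is [32, 48], so an eigenvector is (-3, 2).
For λ=5: (A-λI) row 1 is [24, 48], so an eigenvector is (-2, 1).
General solution: C_1e^(-3t)(-3,2) + C_2e^(5t)(-2,1).
Applying x(0)=-4, y(0)=2 gives C_1=0, C_2=2.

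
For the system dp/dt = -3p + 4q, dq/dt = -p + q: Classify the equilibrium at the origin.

stable improper node

A = [[-3,4],[-1,1]]; det(A-λI) = λ^2 + 2λ + 1.
repeated λ = -1 with a single eigenvector.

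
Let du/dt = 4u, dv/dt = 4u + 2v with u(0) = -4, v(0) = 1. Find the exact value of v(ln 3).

A = [[4,0],[4,2]]; eigenvalues λ = 4, 2.
Eigenvectors: (-1,-2) for λ=4, (0,-1) for λ=2.
From the initial condition, c_1 = 4, c_2 = -9.
v(ln 3) = (4)(3^4)(-2) + (-9)(3^2)(-1) = -567.

-567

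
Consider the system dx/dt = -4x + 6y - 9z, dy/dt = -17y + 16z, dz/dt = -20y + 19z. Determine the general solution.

x(t) = C_1e^(-4t) - C_2e^(-t) - 3C_3e^(3t), y(t) = C_2e^(-t) + 4C_3e^(3t), z(t) = C_2e^(-t) + 5C_3e^(3t)

Coefficient matrix A = [[-4, 6, -9], [0, -17, 16], [0, -20, 19]].
det(A - λI) = 0 gives eigenvalues λ = -4, -1, 3.
For λ=-4: eigenvector (1,0,0).
For λ=-1: eigenvector (-1,1,1).
For λ=3: eigenvector (-3,4,5).
General solution: C_1e^(-4t)(1,0,0) + C_2e^(-t)(-1,1,1) + C_3e^(3t)(-3,4,5).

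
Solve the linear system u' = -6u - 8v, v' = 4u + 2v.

u(t) = -C_1e^(-2t)sin(4t) + C_1e^(-2t)cos(4t) + C_2e^(-2t)sin(4t) + C_2e^(-2t)cos(4t), v(t) = C_1e^(-2t)sin(4t) - C_2e^(-2t)cos(4t)

Coefficient matrix A = [[-6, -8], [4, 2]].
Characteristic polynomial det(A - λI) = λ^2 + 4λ + 20 = 0.
Eigenvalues λ = -2 ± 4i (complex conjugate pair).
For λ=-2+4i: an eigenvector is (1,0) - i(-1,1) = (1 + i, 0 - i).
A real fundamental pair from Re and Im of e^((-2+4i)t)v: X_1 = e^(-2t)(cos(4t)·(1,0) + sin(4t)·(-1,1)), X_2 = e^(-2t)(sin(4t)·(1,0) - cos(4t)·(-1,1)).
General solution: C_1X_1 + C_2X_2.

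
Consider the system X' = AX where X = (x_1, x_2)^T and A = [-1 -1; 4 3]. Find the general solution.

Coefficient matrix A = [[-1, -1], [4, 3]].
Characteristic polynomial det(A - λI) = λ^2 - 2λ + 1 = 0.
Single eigenvalue λ = 1 with algebraic multiplicity 2.
Eigenvector v = (1,-2); generalized eigenvector w with (A-λI)w=v is (0,-1).
General solution: e^(t)[c_1·v + c_2·(t·v + w)].

x_1(t) = c_1e^(t) + c_2te^(t), x_2(t) = -2c_1e^(t) - 2c_2te^(t) - c_2e^(t)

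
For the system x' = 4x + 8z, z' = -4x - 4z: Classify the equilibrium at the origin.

A = [[4,8],[-4,-4]]; det(A-λI) = λ^2 + 16.
λ = 0 ± 4i: zero real part.

center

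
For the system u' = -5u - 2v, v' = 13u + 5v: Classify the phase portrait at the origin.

center

A = [[-5,-2],[13,5]]; det(A-λI) = λ^2 + 1.
λ = 0 ± i: zero real part.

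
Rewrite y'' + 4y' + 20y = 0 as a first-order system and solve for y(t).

y(t) = C_1e^(-2t)cos(4t) + C_2e^(-2t)sin(4t)

Let x_1 = y, x_2 = y'. Then x_1' = x_2 and x_2' = -20x_1 - 4x_2.
A = [[0,1],[-20,-4]]; det(A-λI) = λ^2 + 4λ + 20.
Eigenvalues λ = -2 ± 4i.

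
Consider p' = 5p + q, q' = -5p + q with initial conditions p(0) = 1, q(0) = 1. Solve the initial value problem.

Coefficient matrix A = [[5, 1], [-5, 1]].
Characteristic polynomial det(A - λI) = λ^2 - 6λ + 10 = 0.
Eigenvalues λ = 3 ± i (complex conjugate pair).
For λ=3+i: an eigenvector is (1,-2) - i(0,-1) = (1, -2 + i).
A real fundamental pair from Re and Im of e^((3+i)t)v: X_1 = e^(3t)(cos(t)·(1,-2) + sin(t)·(0,-1)), X_2 = e^(3t)(sin(t)·(1,-2) - cos(t)·(0,-1)).
General solution: K_1X_1 + K_2X_2.
Applying p(0)=1, q(0)=1 gives K_1=1, K_2=3.

p(t) = 3e^(3t)sin(t) + e^(3t)cos(t), q(t) = -7e^(3t)sin(t) + e^(3t)cos(t)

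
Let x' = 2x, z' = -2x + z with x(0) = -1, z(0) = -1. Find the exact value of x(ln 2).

-4

A = [[2,0],[-2,1]]; eigenvalues λ = 1, 2.
Eigenvectors: (0,1) for λ=1, (1,-2) for λ=2.
From the initial condition, c_1 = -3, c_2 = -1.
x(ln 2) = (-3)(2^1)(0) + (-1)(2^2)(1) = -4.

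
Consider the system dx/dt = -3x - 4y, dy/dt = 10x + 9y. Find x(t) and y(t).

x(t) = -K_1e^(3t)sin(2t) + K_1e^(3t)cos(2t) + K_2e^(3t)sin(2t) + K_2e^(3t)cos(2t), y(t) = 2K_1e^(3t)sin(2t) - K_1e^(3t)cos(2t) - K_2e^(3t)sin(2t) - 2K_2e^(3t)cos(2t)

Coefficient matrix A = [[-3, -4], [10, 9]].
Characteristic polynomial det(A - λI) = λ^2 - 6λ + 13 = 0.
Eigenvalues λ = 3 ± 2i (complex conjugate pair).
For λ=3+2i: an eigenvector is (1,-1) - i(-1,2) = (1 + i, -1 - 2i).
A real fundamental pair from Re and Im of e^((3+2i)t)v: X_1 = e^(3t)(cos(2t)·(1,-1) + sin(2t)·(-1,2)), X_2 = e^(3t)(sin(2t)·(1,-1) - cos(2t)·(-1,2)).
General solution: K_1X_1 + K_2X_2.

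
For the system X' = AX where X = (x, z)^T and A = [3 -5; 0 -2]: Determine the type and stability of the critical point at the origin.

saddle

A = [[3,-5],[0,-2]]; det(A-λI) = λ^2 - λ - 6.
λ = 3, -2: opposite signs.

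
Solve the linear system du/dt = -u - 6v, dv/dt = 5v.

Coefficient matrix A = [[-1, -6], [0, 5]].
Characteristic polynomial det(A - λI) = λ^2 - 4λ - 5 = 0.
Eigenvalues λ = -1, 5.
For λ=-1: (A-λI) row 1 is [0, -6], so an eigenvector is (1, 0).
For λ=5: (A-λI) row 1 is [-6, -6], so an eigenvector is (-1, 1).
General solution: K_1e^(-t)(1,0) + K_2e^(5t)(-1,1).

u(t) = K_1e^(-t) - K_2e^(5t), v(t) = K_2e^(5t)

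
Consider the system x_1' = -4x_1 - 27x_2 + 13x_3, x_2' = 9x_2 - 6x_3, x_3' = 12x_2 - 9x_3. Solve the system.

x_1(t) = K_1e^(-4t) - K_2e^(-3t) + 2K_3e^(3t), x_2(t) = K_2e^(-3t) - K_3e^(3t), x_3(t) = 2K_2e^(-3t) - K_3e^(3t)

Coefficient matrix A = [[-4, -27, 13], [0, 9, -6], [0, 12, -9]].
det(A - λI) = 0 gives eigenvalues λ = -4, -3, 3.
For λ=-4: eigenvector (1,0,0).
For λ=-3: eigenvector (-1,1,2).
For λ=3: eigenvector (2,-1,-1).
General solution: K_1e^(-4t)(1,0,0) + K_2e^(-3t)(-1,1,2) + K_3e^(3t)(2,-1,-1).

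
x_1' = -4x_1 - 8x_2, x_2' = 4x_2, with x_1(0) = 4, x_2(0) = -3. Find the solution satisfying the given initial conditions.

x_1(t) = 3e^(4t) + e^(-4t), x_2(t) = -3e^(4t)

Coefficient matrix A = [[-4, -8], [0, 4]].
Characteristic polynomial det(A - λI) = λ^2 - 16 = 0.
Eigenvalues λ = 4, -4.
For λ=4: (A-λI) row 1 is [-8, -8], so an eigenvector is (-1, 1).
For λ=-4: (A-λI) row 1 is [0, -8], so an eigenvector is (-1, 0).
General solution: C_1e^(4t)(-1,1) + C_2e^(-4t)(-1,0).
Applying x_1(0)=4, x_2(0)=-3 gives C_1=-3, C_2=-1.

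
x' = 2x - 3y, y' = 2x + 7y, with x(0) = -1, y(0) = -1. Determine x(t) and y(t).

Coefficient matrix A = [[2, -3], [2, 7]].
Characteristic polynomial det(A - λI) = λ^2 - 9λ + 20 = 0.
Eigenvalues λ = 5, 4.
For λ=5: (A-λI) row 1 is [-3, -3], so an eigenvector is (1, -1).
For λ=4: (A-λI) row 1 is [-2, -3], so an eigenvector is (-3, 2).
General solution: c_1e^(5t)(1,-1) + c_2e^(4t)(-3,2).
Applying x(0)=-1, y(0)=-1 gives c_1=5, c_2=2.

x(t) = 5e^(5t) - 6e^(4t), y(t) = -5e^(5t) + 4e^(4t)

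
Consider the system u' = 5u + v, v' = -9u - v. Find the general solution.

u(t) = c_1e^(2t) + c_2te^(2t), v(t) = -3c_1e^(2t) - 3c_2te^(2t) + c_2e^(2t)

Coefficient matrix A = [[5, 1], [-9, -1]].
Characteristic polynomial det(A - λI) = λ^2 - 4λ + 4 = 0.
Single eigenvalue λ = 2 with algebraic multiplicity 2.
Eigenvector v = (1,-3); generalized eigenvector w with (A-λI)w=v is (0,1).
General solution: e^(2t)[c_1·v + c_2·(t·v + w)].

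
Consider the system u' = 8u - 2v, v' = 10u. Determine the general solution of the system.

u(t) = -c_1e^(4t)cos(2t) - c_2e^(4t)sin(2t), v(t) = -c_1e^(4t)sin(2t) - 2c_1e^(4t)cos(2t) - 2c_2e^(4t)sin(2t) + c_2e^(4t)cos(2t)

Coefficient matrix A = [[8, -2], [10, 0]].
Characteristic polynomial det(A - λI) = λ^2 - 8λ + 20 = 0.
Eigenvalues λ = 4 ± 2i (complex conjugate pair).
For λ=4+2i: an eigenvector is (-1,-2) - i(0,-1) = (-1, -2 + i).
A real fundamental pair from Re and Im of e^((4+2i)t)v: X_1 = e^(4t)(cos(2t)·(-1,-2) + sin(2t)·(0,-1)), X_2 = e^(4t)(sin(2t)·(-1,-2) - cos(2t)·(0,-1)).
General solution: c_1X_1 + c_2X_2.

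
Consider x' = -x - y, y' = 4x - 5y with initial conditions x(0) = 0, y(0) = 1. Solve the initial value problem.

x(t) = -te^(-3t), y(t) = -2te^(-3t) + e^(-3t)

Coefficient matrix A = [[-1, -1], [4, -5]].
Characteristic polynomial det(A - λI) = λ^2 + 6λ + 9 = 0.
Single eigenvalue λ = -3 with algebraic multiplicity 2.
Eigenvector v = (1,2); generalized eigenvector w with (A-λI)w=v is (-1,-3).
General solution: e^(-3t)[c_1·v + c_2·(t·v + w)].
Applying x(0)=0, y(0)=1 gives c_1=-1, c_2=-1.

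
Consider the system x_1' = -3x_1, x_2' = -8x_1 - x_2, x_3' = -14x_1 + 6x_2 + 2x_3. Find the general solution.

Coefficient matrix A = [[-3, 0, 0], [-8, -1, 0], [-14, 6, 2]].
det(A - λI) = 0 gives eigenvalues λ = -3, -1, 2.
For λ=-3: eigenvector (1,4,-2).
For λ=-1: eigenvector (0,1,-2).
For λ=2: eigenvector (0,0,1).
General solution: C_1e^(-3t)(1,4,-2) + C_2e^(-t)(0,1,-2) + C_3e^(2t)(0,0,1).

x_1(t) = C_1e^(-3t), x_2(t) = 4C_1e^(-3t) + C_2e^(-t), x_3(t) = -2C_1e^(-3t) - 2C_2e^(-t) + C_3e^(2t)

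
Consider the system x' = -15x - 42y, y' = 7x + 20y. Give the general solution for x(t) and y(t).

Coefficient matrix A = [[-15, -42], [7, 20]].
Characteristic polynomial det(A - λI) = λ^2 - 5λ - 6 = 0.
Eigenvalues λ = -1, 6.
For λ=-1: (A-λI) row 1 is [-14, -42], so an eigenvector is (3, -1).
For λ=6: (A-λI) row 1 is [-21, -42], so an eigenvector is (2, -1).
General solution: K_1e^(-t)(3,-1) + K_2e^(6t)(2,-1).

x(t) = 3K_1e^(-t) + 2K_2e^(6t), y(t) = -K_1e^(-t) - K_2e^(6t)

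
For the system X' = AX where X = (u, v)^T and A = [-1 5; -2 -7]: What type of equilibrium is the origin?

A = [[-1,5],[-2,-7]]; det(A-λI) = λ^2 + 8λ + 17.
λ = -4 ± i: negative real part.

stable spiral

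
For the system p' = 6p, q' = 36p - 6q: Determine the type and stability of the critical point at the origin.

A = [[6,0],[36,-6]]; det(A-λI) = λ^2 - 36.
λ = -6, 6: opposite signs.

saddle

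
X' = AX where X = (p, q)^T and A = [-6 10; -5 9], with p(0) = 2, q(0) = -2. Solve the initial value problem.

p(t) = -6e^(4t) + 8e^(-t), q(t) = -6e^(4t) + 4e^(-t)

Coefficient matrix A = [[-6, 10], [-5, 9]].
Characteristic polynomial det(A - λI) = λ^2 - 3λ - 4 = 0.
Eigenvalues λ = 4, -1.
For λ=4: (A-λI) row 1 is [-10, 10], so an eigenvector is (1, 1).
For λ=-1: (A-λI) row 1 is [-5, 10], so an eigenvector is (-2, -1).
General solution: C_1e^(4t)(1,1) + C_2e^(-t)(-2,-1).
Applying p(0)=2, q(0)=-2 gives C_1=-6, C_2=-4.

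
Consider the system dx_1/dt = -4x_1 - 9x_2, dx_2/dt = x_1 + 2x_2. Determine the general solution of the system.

Coefficient matrix A = [[-4, -9], [1, 2]].
Characteristic polynomial det(A - λI) = λ^2 + 2λ + 1 = 0.
Single eigenvalue λ = -1 with algebraic multiplicity 2.
Eigenvector v = (-3,1); generalized eigenvector w with (A-λI)w=v is (-2,1).
General solution: e^(-t)[c_1·v + c_2·(t·v + w)].

x_1(t) = -3c_1e^(-t) - 3c_2te^(-t) - 2c_2e^(-t), x_2(t) = c_1e^(-t) + c_2te^(-t) + c_2e^(-t)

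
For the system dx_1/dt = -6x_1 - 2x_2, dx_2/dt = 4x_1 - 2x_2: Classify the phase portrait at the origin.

stable spiral

A = [[-6,-2],[4,-2]]; det(A-λI) = λ^2 + 8λ + 20.
λ = -4 ± 2i: negative real part.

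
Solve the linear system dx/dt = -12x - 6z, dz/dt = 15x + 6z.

x(t) = -C_1e^(-3t)sin(3t) + C_1e^(-3t)cos(3t) + C_2e^(-3t)sin(3t) + C_2e^(-3t)cos(3t), z(t) = 2C_1e^(-3t)sin(3t) - C_1e^(-3t)cos(3t) - C_2e^(-3t)sin(3t) - 2C_2e^(-3t)cos(3t)

Coefficient matrix A = [[-12, -6], [15, 6]].
Characteristic polynomial det(A - λI) = λ^2 + 6λ + 18 = 0.
Eigenvalues λ = -3 ± 3i (complex conjugate pair).
For λ=-3+3i: an eigenvector is (1,-1) - i(-1,2) = (1 + i, -1 - 2i).
A real fundamental pair from Re and Im of e^((-3+3i)t)v: X_1 = e^(-3t)(cos(3t)·(1,-1) + sin(3t)·(-1,2)), X_2 = e^(-3t)(sin(3t)·(1,-1) - cos(3t)·(-1,2)).
General solution: C_1X_1 + C_2X_2.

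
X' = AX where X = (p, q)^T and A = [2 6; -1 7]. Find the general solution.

Coefficient matrix A = [[2, 6], [-1, 7]].
Characteristic polynomial det(A - λI) = λ^2 - 9λ + 20 = 0.
Eigenvalues λ = 4, 5.
For λ=4: (A-λI) row 1 is [-2, 6], so an eigenvector is (-3, -1).
For λ=5: (A-λI) row 1 is [-3, 6], so an eigenvector is (2, 1).
General solution: c_1e^(4t)(-3,-1) + c_2e^(5t)(2,1).

p(t) = -3c_1e^(4t) + 2c_2e^(5t), q(t) = -c_1e^(4t) + c_2e^(5t)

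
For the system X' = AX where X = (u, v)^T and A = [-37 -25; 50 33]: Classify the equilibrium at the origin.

A = [[-37,-25],[50,33]]; det(A-λI) = λ^2 + 4λ + 29.
λ = -2 ± 5i: negative real part.

stable spiral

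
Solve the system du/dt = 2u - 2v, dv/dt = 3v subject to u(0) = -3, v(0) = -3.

u(t) = 6e^(3t) - 9e^(2t), v(t) = -3e^(3t)

Coefficient matrix A = [[2, -2], [0, 3]].
Characteristic polynomial det(A - λI) = λ^2 - 5λ + 6 = 0.
Eigenvalues λ = 3, 2.
For λ=3: (A-λI) row 1 is [-1, -2], so an eigenvector is (-2, 1).
For λ=2: (A-λI) row 1 is [0, -2], so an eigenvector is (1, 0).
General solution: K_1e^(3t)(-2,1) + K_2e^(2t)(1,0).
Applying u(0)=-3, v(0)=-3 gives K_1=-3, K_2=-9.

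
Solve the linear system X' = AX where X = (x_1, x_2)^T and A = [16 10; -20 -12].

Coefficient matrix A = [[16, 10], [-20, -12]].
Characteristic polynomial det(A - λI) = λ^2 - 4λ + 8 = 0.
Eigenvalues λ = 2 ± 2i (complex conjugate pair).
For λ=2+2i: an eigenvector is (2,-3) - i(-1,1) = (2 + i, -3 - i).
A real fundamental pair from Re and Im of e^((2+2i)t)v: X_1 = e^(2t)(cos(2t)·(2,-3) + sin(2t)·(-1,1)), X_2 = e^(2t)(sin(2t)·(2,-3) - cos(2t)·(-1,1)).
General solution: K_1X_1 + K_2X_2.

x_1(t) = -K_1e^(2t)sin(2t) + 2K_1e^(2t)cos(2t) + 2K_2e^(2t)sin(2t) + K_2e^(2t)cos(2t), x_2(t) = K_1e^(2t)sin(2t) - 3K_1e^(2t)cos(2t) - 3K_2e^(2t)sin(2t) - K_2e^(2t)cos(2t)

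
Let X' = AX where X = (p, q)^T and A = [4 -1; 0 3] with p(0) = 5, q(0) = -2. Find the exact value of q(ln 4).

A = [[4,-1],[0,3]]; eigenvalues λ = 3, 4.
Eigenvectors: (1,1) for λ=3, (-1,0) for λ=4.
From the initial condition, c_1 = -2, c_2 = -7.
q(ln 4) = (-2)(4^3)(1) + (-7)(4^4)(0) = -128.

-128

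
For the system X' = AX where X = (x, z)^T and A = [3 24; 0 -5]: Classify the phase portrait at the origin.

A = [[3,24],[0,-5]]; det(A-λI) = λ^2 + 2λ - 15.
λ = -5, 3: opposite signs.

saddle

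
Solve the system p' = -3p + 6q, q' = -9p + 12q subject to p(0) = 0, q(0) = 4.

p(t) = 8e^(6t) - 8e^(3t), q(t) = 12e^(6t) - 8e^(3t)

Coefficient matrix A = [[-3, 6], [-9, 12]].
Characteristic polynomial det(A - λI) = λ^2 - 9λ + 18 = 0.
Eigenvalues λ = 6, 3.
For λ=6: (A-λI) row 1 is [-9, 6], so an eigenvector is (-2, -3).
For λ=3: (A-λI) row 1 is [-6, 6], so an eigenvector is (1, 1).
General solution: C_1e^(6t)(-2,-3) + C_2e^(3t)(1,1).
Applying p(0)=0, q(0)=4 gives C_1=-4, C_2=-8.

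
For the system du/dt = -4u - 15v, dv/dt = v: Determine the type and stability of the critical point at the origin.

A = [[-4,-15],[0,1]]; det(A-λI) = λ^2 + 3λ - 4.
λ = -4, 1: opposite signs.

saddle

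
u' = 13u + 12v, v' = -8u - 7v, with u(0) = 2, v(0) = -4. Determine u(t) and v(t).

u(t) = -6e^(5t) + 8e^(t), v(t) = 4e^(5t) - 8e^(t)

Coefficient matrix A = [[13, 12], [-8, -7]].
Characteristic polynomial det(A - λI) = λ^2 - 6λ + 5 = 0.
Eigenvalues λ = 1, 5.
For λ=1: (A-λI) row 1 is [12, 12], so an eigenvector is (1, -1).
For λ=5: (A-λI) row 1 is [8, 12], so an eigenvector is (3, -2).
General solution: c_1e^(t)(1,-1) + c_2e^(5t)(3,-2).
Applying u(0)=2, v(0)=-4 gives c_1=8, c_2=-2.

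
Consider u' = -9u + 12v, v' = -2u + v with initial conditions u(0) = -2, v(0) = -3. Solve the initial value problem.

Coefficient matrix A = [[-9, 12], [-2, 1]].
Characteristic polynomial det(A - λI) = λ^2 + 8λ + 15 = 0.
Eigenvalues λ = -3, -5.
For λ=-3: (A-λI) row 1 is [-6, 12], so an eigenvector is (2, 1).
For λ=-5: (A-λI) row 1 is [-4, 12], so an eigenvector is (-3, -1).
General solution: K_1e^(-3t)(2,1) + K_2e^(-5t)(-3,-1).
Applying u(0)=-2, v(0)=-3 gives K_1=-7, K_2=-4.

u(t) = -14e^(-3t) + 12e^(-5t), v(t) = -7e^(-3t) + 4e^(-5t)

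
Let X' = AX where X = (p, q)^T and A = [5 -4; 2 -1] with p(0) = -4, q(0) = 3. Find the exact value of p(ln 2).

-92

A = [[5,-4],[2,-1]]; eigenvalues λ = 1, 3.
Eigenvectors: (1,1) for λ=1, (2,1) for λ=3.
From the initial condition, c_1 = 10, c_2 = -7.
p(ln 2) = (10)(2^1)(1) + (-7)(2^3)(2) = -92.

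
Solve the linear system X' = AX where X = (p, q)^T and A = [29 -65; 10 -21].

p(t) = 2C_1e^(4t)sin(5t) + 3C_1e^(4t)cos(5t) + 3C_2e^(4t)sin(5t) - 2C_2e^(4t)cos(5t), q(t) = C_1e^(4t)sin(5t) + C_1e^(4t)cos(5t) + C_2e^(4t)sin(5t) - C_2e^(4t)cos(5t)

Coefficient matrix A = [[29, -65], [10, -21]].
Characteristic polynomial det(A - λI) = λ^2 - 8λ + 41 = 0.
Eigenvalues λ = 4 ± 5i (complex conjugate pair).
For λ=4+5i: an eigenvector is (3,1) - i(2,1) = (3 - 2i, 1 - i).
A real fundamental pair from Re and Im of e^((4+5i)t)v: X_1 = e^(4t)(cos(5t)·(3,1) + sin(5t)·(2,1)), X_2 = e^(4t)(sin(5t)·(3,1) - cos(5t)·(2,1)).
General solution: C_1X_1 + C_2X_2.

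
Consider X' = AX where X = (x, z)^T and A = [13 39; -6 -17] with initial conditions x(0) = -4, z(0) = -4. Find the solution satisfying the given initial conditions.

Coefficient matrix A = [[13, 39], [-6, -17]].
Characteristic polynomial det(A - λI) = λ^2 + 4λ + 13 = 0.
Eigenvalues λ = -2 ± 3i (complex conjugate pair).
For λ=-2+3i: an eigenvector is (3,-1) - i(2,-1) = (3 - 2i, -1 + i).
A real fundamental pair from Re and Im of e^((-2+3i)t)v: X_1 = e^(-2t)(cos(3t)·(3,-1) + sin(3t)·(2,-1)), X_2 = e^(-2t)(sin(3t)·(3,-1) - cos(3t)·(2,-1)).
General solution: c_1X_1 + c_2X_2.
Applying x(0)=-4, z(0)=-4 gives c_1=-12, c_2=-16.

x(t) = -72e^(-2t)sin(3t) - 4e^(-2t)cos(3t), z(t) = 28e^(-2t)sin(3t) - 4e^(-2t)cos(3t)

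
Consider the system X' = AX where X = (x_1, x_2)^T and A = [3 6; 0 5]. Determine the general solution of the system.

x_1(t) = -3C_1e^(5t) - C_2e^(3t), x_2(t) = -C_1e^(5t)

Coefficient matrix A = [[3, 6], [0, 5]].
Characteristic polynomial det(A - λI) = λ^2 - 8λ + 15 = 0.
Eigenvalues λ = 5, 3.
For λ=5: (A-λI) row 1 is [-2, 6], so an eigenvector is (-3, -1).
For λ=3: (A-λI) row 1 is [0, 6], so an eigenvector is (-1, 0).
General solution: C_1e^(5t)(-3,-1) + C_2e^(3t)(-1,0).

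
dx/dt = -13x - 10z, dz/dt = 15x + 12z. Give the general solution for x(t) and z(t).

x(t) = c_1e^(-3t) + 2c_2e^(2t), z(t) = -c_1e^(-3t) - 3c_2e^(2t)

Coefficient matrix A = [[-13, -10], [15, 12]].
Characteristic polynomial det(A - λI) = λ^2 + λ - 6 = 0.
Eigenvalues λ = -3, 2.
For λ=-3: (A-λI) row 1 is [-10, -10], so an eigenvector is (1, -1).
For λ=2: (A-λI) row 1 is [-15, -10], so an eigenvector is (2, -3).
General solution: c_1e^(-3t)(1,-1) + c_2e^(2t)(2,-3).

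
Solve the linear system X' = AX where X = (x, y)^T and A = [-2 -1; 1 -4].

Coefficient matrix A = [[-2, -1], [1, -4]].
Characteristic polynomial det(A - λI) = λ^2 + 6λ + 9 = 0.
Single eigenvalue λ = -3 with algebraic multiplicity 2.
Eigenvector v = (-1,-1); generalized eigenvector w with (A-λI)w=v is (-3,-2).
General solution: e^(-3t)[K_1·v + K_2·(t·v + w)].

x(t) = -K_1e^(-3t) - K_2te^(-3t) - 3K_2e^(-3t), y(t) = -K_1e^(-3t) - K_2te^(-3t) - 2K_2e^(-3t)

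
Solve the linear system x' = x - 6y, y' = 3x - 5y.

Coefficient matrix A = [[1, -6], [3, -5]].
Characteristic polynomial det(A - λI) = λ^2 + 4λ + 13 = 0.
Eigenvalues λ = -2 ± 3i (complex conjugate pair).
For λ=-2+3i: an eigenvector is (1,1) - i(-1,0) = (1 + i, 1).
A real fundamental pair from Re and Im of e^((-2+3i)t)v: X_1 = e^(-2t)(cos(3t)·(1,1) + sin(3t)·(-1,0)), X_2 = e^(-2t)(sin(3t)·(1,1) - cos(3t)·(-1,0)).
General solution: K_1X_1 + K_2X_2.

x(t) = -K_1e^(-2t)sin(3t) + K_1e^(-2t)cos(3t) + K_2e^(-2t)sin(3t) + K_2e^(-2t)cos(3t), y(t) = K_1e^(-2t)cos(3t) + K_2e^(-2t)sin(3t)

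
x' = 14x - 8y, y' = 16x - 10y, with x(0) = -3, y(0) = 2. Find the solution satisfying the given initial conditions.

x(t) = -8e^(6t) + 5e^(-2t), y(t) = -8e^(6t) + 10e^(-2t)

Coefficient matrix A = [[14, -8], [16, -10]].
Characteristic polynomial det(A - λI) = λ^2 - 4λ - 12 = 0.
Eigenvalues λ = -2, 6.
For λ=-2: (A-λI) row 1 is [16, -8], so an eigenvector is (-1, -2).
For λ=6: (A-λI) row 1 is [8, -8], so an eigenvector is (1, 1).
General solution: c_1e^(-2t)(-1,-2) + c_2e^(6t)(1,1).
Applying x(0)=-3, y(0)=2 gives c_1=-5, c_2=-8.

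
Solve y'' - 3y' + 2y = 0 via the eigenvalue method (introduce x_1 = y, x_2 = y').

y(t) = c_1e^(t) + c_2e^(2t)

Let x_1 = y, x_2 = y'. Then x_1' = x_2 and x_2' = -2x_1 + 3x_2.
A = [[0,1],[-2,3]]; det(A-λI) = λ^2 - 3λ + 2.
Eigenvalues λ = 1, 2 with eigenvectors (1,1), (1,2).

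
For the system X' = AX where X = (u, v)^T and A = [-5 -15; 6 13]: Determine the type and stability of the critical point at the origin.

unstable spiral

A = [[-5,-15],[6,13]]; det(A-λI) = λ^2 - 8λ + 25.
λ = 4 ± 3i: positive real part.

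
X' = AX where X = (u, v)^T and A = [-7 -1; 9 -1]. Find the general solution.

Coefficient matrix A = [[-7, -1], [9, -1]].
Characteristic polynomial det(A - λI) = λ^2 + 8λ + 16 = 0.
Single eigenvalue λ = -4 with algebraic multiplicity 2.
Eigenvector v = (1,-3); generalized eigenvector w with (A-λI)w=v is (-1,2).
General solution: e^(-4t)[c_1·v + c_2·(t·v + w)].

u(t) = c_1e^(-4t) + c_2te^(-4t) - c_2e^(-4t), v(t) = -3c_1e^(-4t) - 3c_2te^(-4t) + 2c_2e^(-4t)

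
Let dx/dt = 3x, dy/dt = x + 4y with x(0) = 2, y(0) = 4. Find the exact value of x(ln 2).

16

A = [[3,0],[1,4]]; eigenvalues λ = 3, 4.
Eigenvectors: (-1,1) for λ=3, (0,1) for λ=4.
From the initial condition, c_1 = -2, c_2 = 6.
x(ln 2) = (-2)(2^3)(-1) + (6)(2^4)(0) = 16.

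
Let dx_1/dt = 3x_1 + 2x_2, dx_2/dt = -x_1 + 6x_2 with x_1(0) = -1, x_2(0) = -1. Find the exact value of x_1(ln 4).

-1024

A = [[3,2],[-1,6]]; eigenvalues λ = 5, 4.
Eigenvectors: (-1,-1) for λ=5, (-2,-1) for λ=4.
From the initial condition, c_1 = 1, c_2 = 0.
x_1(ln 4) = (1)(4^5)(-1) + (0)(4^4)(-2) = -1024.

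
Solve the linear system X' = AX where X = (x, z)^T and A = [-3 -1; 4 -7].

Coefficient matrix A = [[-3, -1], [4, -7]].
Characteristic polynomial det(A - λI) = λ^2 + 10λ + 25 = 0.
Single eigenvalue λ = -5 with algebraic multiplicity 2.
Eigenvector v = (-1,-2); generalized eigenvector w with (A-λI)w=v is (1,3).
General solution: e^(-5t)[C_1·v + C_2·(t·v + w)].

x(t) = -C_1e^(-5t) - C_2te^(-5t) + C_2e^(-5t), z(t) = -2C_1e^(-5t) - 2C_2te^(-5t) + 3C_2e^(-5t)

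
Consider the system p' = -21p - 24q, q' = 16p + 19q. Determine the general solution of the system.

Coefficient matrix A = [[-21, -24], [16, 19]].
Characteristic polynomial det(A - λI) = λ^2 + 2λ - 15 = 0.
Eigenvalues λ = -5, 3.
For λ=-5: (A-λI) row 1 is [-16, -24], so an eigenvector is (-3, 2).
For λ=3: (A-λI) row 1 is [-24, -24], so an eigenvector is (-1, 1).
General solution: C_1e^(-5t)(-3,2) + C_2e^(3t)(-1,1).

p(t) = -3C_1e^(-5t) - C_2e^(3t), q(t) = 2C_1e^(-5t) + C_2e^(3t)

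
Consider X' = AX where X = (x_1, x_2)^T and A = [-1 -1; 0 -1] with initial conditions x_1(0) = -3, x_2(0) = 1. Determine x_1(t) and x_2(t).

x_1(t) = -te^(-t) - 3e^(-t), x_2(t) = e^(-t)

Coefficient matrix A = [[-1, -1], [0, -1]].
Characteristic polynomial det(A - λI) = λ^2 + 2λ + 1 = 0.
Single eigenvalue λ = -1 with algebraic multiplicity 2.
Eigenvector v = (1,0); generalized eigenvector w with (A-λI)w=v is (-1,-1).
General solution: e^(-t)[C_1·v + C_2·(t·v + w)].
Applying x_1(0)=-3, x_2(0)=1 gives C_1=-4, C_2=-1.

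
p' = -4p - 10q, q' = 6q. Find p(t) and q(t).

Coefficient matrix A = [[-4, -10], [0, 6]].
Characteristic polynomial det(A - λI) = λ^2 - 2λ - 24 = 0.
Eigenvalues λ = -4, 6.
For λ=-4: (A-λI) row 1 is [0, -10], so an eigenvector is (1, 0).
For λ=6: (A-λI) row 1 is [-10, -10], so an eigenvector is (1, -1).
General solution: c_1e^(-4t)(1,0) + c_2e^(6t)(1,-1).

p(t) = c_1e^(-4t) + c_2e^(6t), q(t) = -c_2e^(6t)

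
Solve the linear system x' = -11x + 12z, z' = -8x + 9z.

x(t) = 3K_1e^(-3t) - K_2e^(t), z(t) = 2K_1e^(-3t) - K_2e^(t)

Coefficient matrix A = [[-11, 12], [-8, 9]].
Characteristic polynomial det(A - λI) = λ^2 + 2λ - 3 = 0.
Eigenvalues λ = -3, 1.
For λ=-3: (A-λI) row 1 is [-8, 12], so an eigenvector is (3, 2).
For λ=1: (A-λI) row 1 is [-12, 12], so an eigenvector is (-1, -1).
General solution: K_1e^(-3t)(3,2) + K_2e^(t)(-1,-1).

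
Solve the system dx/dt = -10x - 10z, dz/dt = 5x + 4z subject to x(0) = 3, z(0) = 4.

x(t) = -61e^(-3t)sin(t) + 3e^(-3t)cos(t), z(t) = 43e^(-3t)sin(t) + 4e^(-3t)cos(t)

Coefficient matrix A = [[-10, -10], [5, 4]].
Characteristic polynomial det(A - λI) = λ^2 + 6λ + 10 = 0.
Eigenvalues λ = -3 ± i (complex conjugate pair).
For λ=-3+i: an eigenvector is (-3,2) - i(1,-1) = (-3 - i, 2 + i).
A real fundamental pair from Re and Im of e^((-3+i)t)v: X_1 = e^(-3t)(cos(t)·(-3,2) + sin(t)·(1,-1)), X_2 = e^(-3t)(sin(t)·(-3,2) - cos(t)·(1,-1)).
General solution: K_1X_1 + K_2X_2.
Applying x(0)=3, z(0)=4 gives K_1=-7, K_2=18.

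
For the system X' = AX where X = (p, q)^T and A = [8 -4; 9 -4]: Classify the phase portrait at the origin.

A = [[8,-4],[9,-4]]; det(A-λI) = λ^2 - 4λ + 4.
repeated λ = 2 with a single eigenvector.

unstable improper node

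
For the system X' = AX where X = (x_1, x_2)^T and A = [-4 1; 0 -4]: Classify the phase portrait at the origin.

stable improper node

A = [[-4,1],[0,-4]]; det(A-λI) = λ^2 + 8λ + 16.
repeated λ = -4 with a single eigenvector.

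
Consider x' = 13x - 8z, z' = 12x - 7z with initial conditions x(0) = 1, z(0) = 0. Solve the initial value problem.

Coefficient matrix A = [[13, -8], [12, -7]].
Characteristic polynomial det(A - λI) = λ^2 - 6λ + 5 = 0.
Eigenvalues λ = 1, 5.
For λ=1: (A-λI) row 1 is [12, -8], so an eigenvector is (-2, -3).
For λ=5: (A-λI) row 1 is [8, -8], so an eigenvector is (1, 1).
General solution: c_1e^(t)(-2,-3) + c_2e^(5t)(1,1).
Applying x(0)=1, z(0)=0 gives c_1=1, c_2=3.

x(t) = 3e^(5t) - 2e^(t), z(t) = 3e^(5t) - 3e^(t)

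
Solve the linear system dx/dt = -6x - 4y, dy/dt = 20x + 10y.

x(t) = -C_1e^(2t)cos(4t) - C_2e^(2t)sin(4t), y(t) = -C_1e^(2t)sin(4t) + 2C_1e^(2t)cos(4t) + 2C_2e^(2t)sin(4t) + C_2e^(2t)cos(4t)

Coefficient matrix A = [[-6, -4], [20, 10]].
Characteristic polynomial det(A - λI) = λ^2 - 4λ + 20 = 0.
Eigenvalues λ = 2 ± 4i (complex conjugate pair).
For λ=2+4i: an eigenvector is (-1,2) - i(0,-1) = (-1, 2 + i).
A real fundamental pair from Re and Im of e^((2+4i)t)v: X_1 = e^(2t)(cos(4t)·(-1,2) + sin(4t)·(0,-1)), X_2 = e^(2t)(sin(4t)·(-1,2) - cos(4t)·(0,-1)).
General solution: C_1X_1 + C_2X_2.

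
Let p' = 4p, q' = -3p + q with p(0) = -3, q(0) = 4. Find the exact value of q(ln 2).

50

A = [[4,0],[-3,1]]; eigenvalues λ = 1, 4.
Eigenvectors: (0,-1) for λ=1, (1,-1) for λ=4.
From the initial condition, c_1 = -1, c_2 = -3.
q(ln 2) = (-1)(2^1)(-1) + (-3)(2^4)(-1) = 50.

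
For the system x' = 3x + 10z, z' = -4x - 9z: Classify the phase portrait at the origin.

stable spiral

A = [[3,10],[-4,-9]]; det(A-λI) = λ^2 + 6λ + 13.
λ = -3 ± 2i: negative real part.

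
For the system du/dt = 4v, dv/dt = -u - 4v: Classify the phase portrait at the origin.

stable improper node

A = [[0,4],[-1,-4]]; det(A-λI) = λ^2 + 4λ + 4.
repeated λ = -2 with a single eigenvector.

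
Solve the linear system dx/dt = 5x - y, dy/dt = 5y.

Coefficient matrix A = [[5, -1], [0, 5]].
Characteristic polynomial det(A - λI) = λ^2 - 10λ + 25 = 0.
Single eigenvalue λ = 5 with algebraic multiplicity 2.
Eigenvector v = (1,0); generalized eigenvector w with (A-λI)w=v is (3,-1).
General solution: e^(5t)[K_1·v + K_2·(t·v + w)].

x(t) = K_1e^(5t) + K_2te^(5t) + 3K_2e^(5t), y(t) = -K_2e^(5t)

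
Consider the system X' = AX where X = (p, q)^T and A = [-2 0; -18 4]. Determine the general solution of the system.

p(t) = -C_1e^(-2t), q(t) = -3C_1e^(-2t) - C_2e^(4t)

Coefficient matrix A = [[-2, 0], [-18, 4]].
Characteristic polynomial det(A - λI) = λ^2 - 2λ - 8 = 0.
Eigenvalues λ = -2, 4.
For λ=-2: (A-λI) row 2 is [-18, 6], so an eigenvector is (-1, -3).
For λ=4: (A-λI) row 1 is [-6, 0], so an eigenvector is (0, -1).
General solution: C_1e^(-2t)(-1,-3) + C_2e^(4t)(0,-1).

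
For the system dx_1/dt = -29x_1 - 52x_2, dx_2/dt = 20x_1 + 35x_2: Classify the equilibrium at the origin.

A = [[-29,-52],[20,35]]; det(A-λI) = λ^2 - 6λ + 25.
λ = 3 ± 4i: positive real part.

unstable spiral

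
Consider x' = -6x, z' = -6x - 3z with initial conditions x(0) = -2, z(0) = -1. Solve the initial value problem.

x(t) = -2e^(-6t), z(t) = 3e^(-3t) - 4e^(-6t)

Coefficient matrix A = [[-6, 0], [-6, -3]].
Characteristic polynomial det(A - λI) = λ^2 + 9λ + 18 = 0.
Eigenvalues λ = -6, -3.
For λ=-6: (A-λI) row 2 is [-6, 3], so an eigenvector is (-1, -2).
For λ=-3: (A-λI) row 1 is [-3, 0], so an eigenvector is (0, 1).
General solution: K_1e^(-6t)(-1,-2) + K_2e^(-3t)(0,1).
Applying x(0)=-2, z(0)=-1 gives K_1=2, K_2=3.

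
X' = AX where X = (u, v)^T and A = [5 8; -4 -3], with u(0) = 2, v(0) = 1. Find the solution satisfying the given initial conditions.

Coefficient matrix A = [[5, 8], [-4, -3]].
Characteristic polynomial det(A - λI) = λ^2 - 2λ + 17 = 0.
Eigenvalues λ = 1 ± 4i (complex conjugate pair).
For λ=1+4i: an eigenvector is (-1,1) - i(1,0) = (-1 - i, 1).
A real fundamental pair from Re and Im of e^((1+4i)t)v: X_1 = e^(t)(cos(4t)·(-1,1) + sin(4t)·(1,0)), X_2 = e^(t)(sin(4t)·(-1,1) - cos(4t)·(1,0)).
General solution: c_1X_1 + c_2X_2.
Applying u(0)=2, v(0)=1 gives c_1=1, c_2=-3.

u(t) = 4e^(t)sin(4t) + 2e^(t)cos(4t), v(t) = -3e^(t)sin(4t) + e^(t)cos(4t)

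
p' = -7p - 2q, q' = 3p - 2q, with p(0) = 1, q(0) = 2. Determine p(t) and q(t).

p(t) = -6e^(-4t) + 7e^(-5t), q(t) = 9e^(-4t) - 7e^(-5t)

Coefficient matrix A = [[-7, -2], [3, -2]].
Characteristic polynomial det(A - λI) = λ^2 + 9λ + 20 = 0.
Eigenvalues λ = -4, -5.
For λ=-4: (A-λI) row 1 is [-3, -2], so an eigenvector is (2, -3).
For λ=-5: (A-λI) row 1 is [-2, -2], so an eigenvector is (1, -1).
General solution: K_1e^(-4t)(2,-3) + K_2e^(-5t)(1,-1).
Applying p(0)=1, q(0)=2 gives K_1=-3, K_2=7.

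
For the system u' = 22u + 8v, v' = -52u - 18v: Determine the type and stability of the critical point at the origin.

A = [[22,8],[-52,-18]]; det(A-λI) = λ^2 - 4λ + 20.
λ = 2 ± 4i: positive real part.

unstable spiral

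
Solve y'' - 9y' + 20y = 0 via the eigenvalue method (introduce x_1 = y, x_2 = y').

Let x_1 = y, x_2 = y'. Then x_1' = x_2 and x_2' = -20x_1 + 9x_2.
A = [[0,1],[-20,9]]; det(A-λI) = λ^2 - 9λ + 20.
Eigenvalues λ = 4, 5 with eigenvectors (1,4), (1,5).

y(t) = c_1e^(4t) + c_2e^(5t)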